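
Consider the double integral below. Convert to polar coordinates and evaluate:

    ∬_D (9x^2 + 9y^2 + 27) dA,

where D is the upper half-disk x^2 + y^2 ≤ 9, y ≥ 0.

The region D is 0 ≤ r ≤ 3, 0 ≤ θ ≤ π in polar coordinates, where x = r cos(θ), y = r sin(θ), and dA = r dr dθ.

Under the substitution, the integrand becomes 9r^2 + 27, so

    ∬_D (9x^2 + 9y^2 + 27) dA = ∫_{0}^{π} ∫_{0}^{3} (9r^2 + 27) · r dr dθ.

Inner integral (in r): ∫_{0}^{3} (9r^2 + 27) · r dr = 1215/4.

Outer integral (in θ): ∫_{0}^{π} (1215/4) dθ = 1215π/4.

Therefore ∬_D (9x^2 + 9y^2 + 27) dA = 1215π/4.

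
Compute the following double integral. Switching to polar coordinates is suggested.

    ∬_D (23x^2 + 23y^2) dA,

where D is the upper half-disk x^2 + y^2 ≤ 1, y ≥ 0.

The region D is 0 ≤ r ≤ 1, 0 ≤ θ ≤ π in polar coordinates, where x = r cos(θ), y = r sin(θ), and dA = r dr dθ.

Under the substitution, the integrand becomes 23r^2, so

    ∬_D (23x^2 + 23y^2) dA = ∫_{0}^{π} ∫_{0}^{1} (23r^2) · r dr dθ.

Inner integral (in r): ∫_{0}^{1} (23r^2) · r dr = 23/4.

Outer integral (in θ): ∫_{0}^{π} (23/4) dθ = 23π/4.

Therefore ∬_D (23x^2 + 23y^2) dA = 23π/4.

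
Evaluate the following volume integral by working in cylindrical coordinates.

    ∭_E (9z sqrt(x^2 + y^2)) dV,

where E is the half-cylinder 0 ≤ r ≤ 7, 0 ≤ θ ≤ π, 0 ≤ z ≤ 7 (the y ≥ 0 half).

In cylindrical coordinates, x = r cos(θ), y = r sin(θ), z = z, and dV = r dr dθ dz.

The integrand becomes 9r z, so

    ∭_E (9z sqrt(x^2 + y^2)) dV = ∫_{0}^{π} ∫_{0}^{7} ∫_{0}^{7} (9r z) · r dz dr dθ.

Inner (z): 441r^2/2.
Middle (r from 0 to 7): 50421/2.
Outer (θ): 50421π/2.

Therefore the triple integral equals 50421π/2.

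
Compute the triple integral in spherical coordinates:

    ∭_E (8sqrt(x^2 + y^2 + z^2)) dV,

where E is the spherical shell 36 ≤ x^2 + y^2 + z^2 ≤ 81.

In spherical coordinates, x = ρ sin(φ) cos(θ), y = ρ sin(φ) sin(θ), z = ρ cos(φ), and dV = ρ^2 sin(φ) dρ dφ dθ.

The integrand becomes 8ρ, so

    ∭_E (8sqrt(x^2 + y^2 + z^2)) dV = ∫_{0}^{2π} ∫_{0}^{π} ∫_{6}^{9} (8ρ) · ρ^2 sin(φ) dρ dφ dθ.

Inner (ρ): 10530sin(φ).
Middle (φ): 21060.
Outer (θ): 42120π.

Therefore the triple integral equals 42120π.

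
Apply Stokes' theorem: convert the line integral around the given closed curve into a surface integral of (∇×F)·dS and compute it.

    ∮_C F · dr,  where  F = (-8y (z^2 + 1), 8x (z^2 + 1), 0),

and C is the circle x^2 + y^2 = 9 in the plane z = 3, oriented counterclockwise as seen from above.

Let S be the flat disk x^2 + y^2 ≤ 9 in the plane z = 3, with upward unit normal n̂ = ẑ. By Stokes' theorem,

    ∮_C F · dr = ∬_S (∇ × F) · n̂ dS = ∬_D (curl F)_z dA,

where D is the disk x^2 + y^2 ≤ 9.

Compute the curl of F = (-8y (z^2 + 1), 8x (z^2 + 1), 0):
    (∇ × F)_x = ∂F_z/∂y - ∂F_y/∂z = -16x z,
    (∇ × F)_y = ∂F_x/∂z - ∂F_z/∂x = -16y z,
    (∇ × F)_z = ∂F_y/∂x - ∂F_x/∂y = 16z^2 + 16.

On z = 3, (curl F)_z = 160.

Convert to polar (x = r cos θ, y = r sin θ, dA = r dr dθ); the integrand becomes 160, so

    ∬_D (curl F)_z dA = ∫_0^{2π} ∫_0^{3} (160) · r dr dθ.

Inner (r from 0 to 3): 720.
Outer (θ from 0 to 2π): 1440π.

Therefore ∮_C F · dr = 1440π.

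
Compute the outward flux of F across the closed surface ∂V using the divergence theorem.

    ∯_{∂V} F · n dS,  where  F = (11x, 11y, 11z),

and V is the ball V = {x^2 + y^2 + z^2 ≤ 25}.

By the divergence theorem,

    ∯_{∂V} F · n dS = ∭_V (∇ · F) dV.

Compute the divergence:
    ∇ · F = ∂F_x/∂x + ∂F_y/∂y + ∂F_z/∂z = 11 + 11 + 11 = 33.

In spherical coordinates, x = ρ sin(φ) cos(θ), y = ρ sin(φ) sin(θ), z = ρ cos(φ), dV = ρ^2 sin(φ) dρ dφ dθ, with 0 ≤ ρ ≤ 5, 0 ≤ φ ≤ π, 0 ≤ θ ≤ 2π.

The integrand, after substitution and multiplying by the volume element, becomes (33) · ρ^2 sin(φ), so

    ∭_V (∇·F) dV = ∫_0^{2π} ∫_0^{π} ∫_0^{5} (33) · ρ^2 sin(φ) dρ dφ dθ.

Inner (ρ from 0 to 5): 1375sin(φ).
Middle (φ from 0 to π): 2750.
Outer (θ from 0 to 2π): 5500π.

Therefore ∯_{∂V} F · n dS = 5500π.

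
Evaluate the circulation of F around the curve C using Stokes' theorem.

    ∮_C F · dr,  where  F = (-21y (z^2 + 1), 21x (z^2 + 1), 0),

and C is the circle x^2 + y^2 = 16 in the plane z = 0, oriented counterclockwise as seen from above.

Let S be the flat disk x^2 + y^2 ≤ 16 in the plane z = 0, with upward unit normal n̂ = ẑ. By Stokes' theorem,

    ∮_C F · dr = ∬_S (∇ × F) · n̂ dS = ∬_D (curl F)_z dA,

where D is the disk x^2 + y^2 ≤ 16.

Compute the curl of F = (-21y (z^2 + 1), 21x (z^2 + 1), 0):
    (∇ × F)_x = ∂F_z/∂y - ∂F_y/∂z = -42x z,
    (∇ × F)_y = ∂F_x/∂z - ∂F_z/∂x = -42y z,
    (∇ × F)_z = ∂F_y/∂x - ∂F_x/∂y = 42z^2 + 42.

On z = 0, (curl F)_z = 42.

Convert to polar (x = r cos θ, y = r sin θ, dA = r dr dθ); the integrand becomes 42, so

    ∬_D (curl F)_z dA = ∫_0^{2π} ∫_0^{4} (42) · r dr dθ.

Inner (r from 0 to 4): 336.
Outer (θ from 0 to 2π): 672π.

Therefore ∮_C F · dr = 672π.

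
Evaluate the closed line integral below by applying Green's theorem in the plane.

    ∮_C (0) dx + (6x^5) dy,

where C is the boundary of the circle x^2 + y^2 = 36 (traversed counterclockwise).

Green's theorem converts the closed line integral into a double integral over the enclosed region D:

    ∮_C P dx + Q dy = ∬_D (∂Q/∂x - ∂P/∂y) dA.

Here P = 0, Q = 6x^5, so

    ∂Q/∂x = 30x^4,    ∂P/∂y = 0,
    ∂Q/∂x - ∂P/∂y = 30x^4.

D is the region x^2 + y^2 ≤ 36. Evaluating the double integral:

In polar coordinates (x = r cos θ, y = r sin θ, dA = r dr dθ) the integrand becomes 30r^4cos(θ)^4, so

    ∬_D (30x^4) dA = ∫_0^{2π} ∫_0^{6} (30r^4cos(θ)^4) · r dr dθ.

Inner (r from 0 to 6): 233280cos(θ)^4.
Outer (θ from 0 to 2π): 174960π.

Therefore ∮_C P dx + Q dy = 174960π.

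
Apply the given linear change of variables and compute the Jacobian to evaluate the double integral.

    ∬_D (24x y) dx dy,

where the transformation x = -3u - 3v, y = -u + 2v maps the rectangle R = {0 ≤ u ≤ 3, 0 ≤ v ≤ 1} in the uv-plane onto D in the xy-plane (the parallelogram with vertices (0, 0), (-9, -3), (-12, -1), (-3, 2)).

Compute the Jacobian determinant of (x, y) with respect to (u, v):

    ∂(x,y)/∂(u,v) = | -3  -3 | = (-3)(2) - (-3)(-1) = -9.
                   | -1  2 |

Its absolute value is |J| = 9 (the area scaling factor).

Substituting x = -3u - 3v, y = -u + 2v into the integrand,

    24x y → 72u^2 - 72u v - 144v^2,

so the integral becomes

    ∬_R (72u^2 - 72u v - 144v^2) · |J| du dv = ∫_0^3 ∫_0^1 (648u^2 - 648u v - 1296v^2) dv du.

Inner (v): 648u^2 - 324u - 432.
Outer (u): 3078.

Therefore ∬_D (24x y) dx dy = 3078.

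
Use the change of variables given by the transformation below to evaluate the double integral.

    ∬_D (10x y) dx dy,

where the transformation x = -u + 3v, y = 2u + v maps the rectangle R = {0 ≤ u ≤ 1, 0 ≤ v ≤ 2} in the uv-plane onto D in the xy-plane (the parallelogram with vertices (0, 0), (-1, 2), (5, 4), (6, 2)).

Compute the Jacobian determinant of (x, y) with respect to (u, v):

    ∂(x,y)/∂(u,v) = | -1  3 | = (-1)(1) - (3)(2) = -7.
                   | 2  1 |

Its absolute value is |J| = 7 (the area scaling factor).

Substituting x = -u + 3v, y = 2u + v into the integrand,

    10x y → -20u^2 + 50u v + 30v^2,

so the integral becomes

    ∬_R (-20u^2 + 50u v + 30v^2) · |J| du dv = ∫_0^1 ∫_0^2 (-140u^2 + 350u v + 210v^2) dv du.

Inner (v): -280u^2 + 700u + 560.
Outer (u): 2450/3.

Therefore ∬_D (10x y) dx dy = 2450/3.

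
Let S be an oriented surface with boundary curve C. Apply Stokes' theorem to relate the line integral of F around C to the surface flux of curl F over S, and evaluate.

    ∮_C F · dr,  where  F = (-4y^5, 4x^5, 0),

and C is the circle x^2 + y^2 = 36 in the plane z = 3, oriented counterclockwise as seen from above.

Let S be the flat disk x^2 + y^2 ≤ 36 in the plane z = 3, with upward unit normal n̂ = ẑ. By Stokes' theorem,

    ∮_C F · dr = ∬_S (∇ × F) · n̂ dS = ∬_D (curl F)_z dA,

where D is the disk x^2 + y^2 ≤ 36.

Compute the curl of F = (-4y^5, 4x^5, 0):
    (∇ × F)_x = ∂F_z/∂y - ∂F_y/∂z = 0,
    (∇ × F)_y = ∂F_x/∂z - ∂F_z/∂x = 0,
    (∇ × F)_z = ∂F_y/∂x - ∂F_x/∂y = 20x^4 + 20y^4.

On z = 3, (curl F)_z = 20x^4 + 20y^4.

Convert to polar (x = r cos θ, y = r sin θ, dA = r dr dθ); the integrand becomes 20r^4(sin(θ)^4 + cos(θ)^4), so

    ∬_D (curl F)_z dA = ∫_0^{2π} ∫_0^{6} (20r^4(sin(θ)^4 + cos(θ)^4)) · r dr dθ.

Inner (r from 0 to 6): 155520sin(θ)^4 + 155520cos(θ)^4.
Outer (θ from 0 to 2π): 233280π.

Therefore ∮_C F · dr = 233280π.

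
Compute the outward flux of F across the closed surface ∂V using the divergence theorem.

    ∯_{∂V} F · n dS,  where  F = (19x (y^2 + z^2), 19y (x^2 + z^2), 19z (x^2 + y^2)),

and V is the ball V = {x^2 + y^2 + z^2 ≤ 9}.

By the divergence theorem,

    ∯_{∂V} F · n dS = ∭_V (∇ · F) dV.

Compute the divergence:
    ∇ · F = ∂F_x/∂x + ∂F_y/∂y + ∂F_z/∂z = 19y^2 + 19z^2 + 19x^2 + 19z^2 + 19x^2 + 19y^2 = 38x^2 + 38y^2 + 38z^2.

In spherical coordinates, x = ρ sin(φ) cos(θ), y = ρ sin(φ) sin(θ), z = ρ cos(φ), dV = ρ^2 sin(φ) dρ dφ dθ, with 0 ≤ ρ ≤ 3, 0 ≤ φ ≤ π, 0 ≤ θ ≤ 2π.

The integrand, after substitution and multiplying by the volume element, becomes (38ρ^2) · ρ^2 sin(φ), so

    ∭_V (∇·F) dV = ∫_0^{2π} ∫_0^{π} ∫_0^{3} (38ρ^2) · ρ^2 sin(φ) dρ dφ dθ.

Inner (ρ from 0 to 3): 9234sin(φ)/5.
Middle (φ from 0 to π): 18468/5.
Outer (θ from 0 to 2π): 36936π/5.

Therefore ∯_{∂V} F · n dS = 36936π/5.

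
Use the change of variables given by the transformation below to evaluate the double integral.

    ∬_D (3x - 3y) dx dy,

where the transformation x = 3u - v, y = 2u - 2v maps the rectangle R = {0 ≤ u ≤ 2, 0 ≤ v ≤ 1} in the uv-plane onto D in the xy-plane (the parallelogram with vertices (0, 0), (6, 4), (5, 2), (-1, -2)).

Compute the Jacobian determinant of (x, y) with respect to (u, v):

    ∂(x,y)/∂(u,v) = | 3  -1 | = (3)(-2) - (-1)(2) = -4.
                   | 2  -2 |

Its absolute value is |J| = 4 (the area scaling factor).

Substituting x = 3u - v, y = 2u - 2v into the integrand,

    3x - 3y → 3u + 3v,

so the integral becomes

    ∬_R (3u + 3v) · |J| du dv = ∫_0^2 ∫_0^1 (12u + 12v) dv du.

Inner (v): 12u + 6.
Outer (u): 36.

Therefore ∬_D (3x - 3y) dx dy = 36.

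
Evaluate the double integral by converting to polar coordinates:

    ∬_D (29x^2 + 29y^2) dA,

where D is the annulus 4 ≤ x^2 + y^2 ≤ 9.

The region D is 2 ≤ r ≤ 3, 0 ≤ θ ≤ 2π in polar coordinates, where x = r cos(θ), y = r sin(θ), and dA = r dr dθ.

Under the substitution, the integrand becomes 29r^2, so

    ∬_D (29x^2 + 29y^2) dA = ∫_{0}^{2π} ∫_{2}^{3} (29r^2) · r dr dθ.

Inner integral (in r): ∫_{2}^{3} (29r^2) · r dr = 1885/4.

Outer integral (in θ): ∫_{0}^{2π} (1885/4) dθ = 1885π/2.

Therefore ∬_D (29x^2 + 29y^2) dA = 1885π/2.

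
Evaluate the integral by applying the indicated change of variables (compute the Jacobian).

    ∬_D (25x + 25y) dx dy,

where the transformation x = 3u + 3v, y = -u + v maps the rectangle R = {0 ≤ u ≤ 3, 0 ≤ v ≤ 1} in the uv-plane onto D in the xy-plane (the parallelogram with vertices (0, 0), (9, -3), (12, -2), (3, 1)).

Compute the Jacobian determinant of (x, y) with respect to (u, v):

    ∂(x,y)/∂(u,v) = | 3  3 | = (3)(1) - (3)(-1) = 6.
                   | -1  1 |

Its absolute value is |J| = 6 (the area scaling factor).

Substituting x = 3u + 3v, y = -u + v into the integrand,

    25x + 25y → 50u + 100v,

so the integral becomes

    ∬_R (50u + 100v) · |J| du dv = ∫_0^3 ∫_0^1 (300u + 600v) dv du.

Inner (v): 300u + 300.
Outer (u): 2250.

Therefore ∬_D (25x + 25y) dx dy = 2250.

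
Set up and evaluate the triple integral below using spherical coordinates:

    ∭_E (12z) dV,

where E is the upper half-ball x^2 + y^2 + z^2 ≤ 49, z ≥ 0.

In spherical coordinates, x = ρ sin(φ) cos(θ), y = ρ sin(φ) sin(θ), z = ρ cos(φ), and dV = ρ^2 sin(φ) dρ dφ dθ.

The integrand becomes 12ρ cos(φ), so

    ∭_E (12z) dV = ∫_{0}^{2π} ∫_{0}^{π/2} ∫_{0}^{7} (12ρ cos(φ)) · ρ^2 sin(φ) dρ dφ dθ.

Inner (ρ): 7203sin(2φ)/2.
Middle (φ): 7203/2.
Outer (θ): 7203π.

Therefore the triple integral equals 7203π.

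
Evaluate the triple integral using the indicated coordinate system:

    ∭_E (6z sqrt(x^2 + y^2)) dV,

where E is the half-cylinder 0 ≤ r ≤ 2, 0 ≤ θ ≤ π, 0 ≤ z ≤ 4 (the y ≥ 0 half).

In cylindrical coordinates, x = r cos(θ), y = r sin(θ), z = z, and dV = r dr dθ dz.

The integrand becomes 6r z, so

    ∭_E (6z sqrt(x^2 + y^2)) dV = ∫_{0}^{π} ∫_{0}^{2} ∫_{0}^{4} (6r z) · r dz dr dθ.

Inner (z): 48r^2.
Middle (r from 0 to 2): 128.
Outer (θ): 128π.

Therefore the triple integral equals 128π.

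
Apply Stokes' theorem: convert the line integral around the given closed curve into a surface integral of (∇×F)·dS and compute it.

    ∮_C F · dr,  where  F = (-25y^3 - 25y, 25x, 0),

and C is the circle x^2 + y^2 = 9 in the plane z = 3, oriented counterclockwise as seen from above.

Let S be the flat disk x^2 + y^2 ≤ 9 in the plane z = 3, with upward unit normal n̂ = ẑ. By Stokes' theorem,

    ∮_C F · dr = ∬_S (∇ × F) · n̂ dS = ∬_D (curl F)_z dA,

where D is the disk x^2 + y^2 ≤ 9.

Compute the curl of F = (-25y^3 - 25y, 25x, 0):
    (∇ × F)_x = ∂F_z/∂y - ∂F_y/∂z = 0,
    (∇ × F)_y = ∂F_x/∂z - ∂F_z/∂x = 0,
    (∇ × F)_z = ∂F_y/∂x - ∂F_x/∂y = 75y^2 + 50.

On z = 3, (curl F)_z = 75y^2 + 50.

Convert to polar (x = r cos θ, y = r sin θ, dA = r dr dθ); the integrand becomes 75r^2sin(θ)^2 + 50, so

    ∬_D (curl F)_z dA = ∫_0^{2π} ∫_0^{3} (75r^2sin(θ)^2 + 50) · r dr dθ.

Inner (r from 0 to 3): 6075sin(θ)^2/4 + 225.
Outer (θ from 0 to 2π): 7875π/4.

Therefore ∮_C F · dr = 7875π/4.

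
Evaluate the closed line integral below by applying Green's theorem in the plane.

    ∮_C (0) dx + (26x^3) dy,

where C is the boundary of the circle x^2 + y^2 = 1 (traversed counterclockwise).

Green's theorem converts the closed line integral into a double integral over the enclosed region D:

    ∮_C P dx + Q dy = ∬_D (∂Q/∂x - ∂P/∂y) dA.

Here P = 0, Q = 26x^3, so

    ∂Q/∂x = 78x^2,    ∂P/∂y = 0,
    ∂Q/∂x - ∂P/∂y = 78x^2.

D is the region x^2 + y^2 ≤ 1. Evaluating the double integral:

In polar coordinates (x = r cos θ, y = r sin θ, dA = r dr dθ) the integrand becomes 78r^2cos(θ)^2, so

    ∬_D (78x^2) dA = ∫_0^{2π} ∫_0^{1} (78r^2cos(θ)^2) · r dr dθ.

Inner (r from 0 to 1): 39cos(θ)^2/2.
Outer (θ from 0 to 2π): 39π/2.

Therefore ∮_C P dx + Q dy = 39π/2.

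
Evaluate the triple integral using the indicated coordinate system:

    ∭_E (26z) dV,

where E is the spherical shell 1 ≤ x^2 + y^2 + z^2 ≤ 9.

In spherical coordinates, x = ρ sin(φ) cos(θ), y = ρ sin(φ) sin(θ), z = ρ cos(φ), and dV = ρ^2 sin(φ) dρ dφ dθ.

The integrand becomes 26ρ cos(φ), so

    ∭_E (26z) dV = ∫_{0}^{2π} ∫_{0}^{π} ∫_{1}^{3} (26ρ cos(φ)) · ρ^2 sin(φ) dρ dφ dθ.

Inner (ρ): 260sin(2φ).
Middle (φ): 0.
Outer (θ): 0.

Therefore the triple integral equals 0.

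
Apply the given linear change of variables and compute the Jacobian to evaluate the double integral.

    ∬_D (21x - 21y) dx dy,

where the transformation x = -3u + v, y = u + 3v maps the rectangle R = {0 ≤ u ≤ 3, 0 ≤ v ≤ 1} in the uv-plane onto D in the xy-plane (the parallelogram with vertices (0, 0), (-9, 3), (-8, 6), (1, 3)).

Compute the Jacobian determinant of (x, y) with respect to (u, v):

    ∂(x,y)/∂(u,v) = | -3  1 | = (-3)(3) - (1)(1) = -10.
                   | 1  3 |

Its absolute value is |J| = 10 (the area scaling factor).

Substituting x = -3u + v, y = u + 3v into the integrand,

    21x - 21y → -84u - 42v,

so the integral becomes

    ∬_R (-84u - 42v) · |J| du dv = ∫_0^3 ∫_0^1 (-840u - 420v) dv du.

Inner (v): -840u - 210.
Outer (u): -4410.

Therefore ∬_D (21x - 21y) dx dy = -4410.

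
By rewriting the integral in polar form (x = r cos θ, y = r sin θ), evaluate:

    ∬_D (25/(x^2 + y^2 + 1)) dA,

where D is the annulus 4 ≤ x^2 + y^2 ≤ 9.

The region D is 2 ≤ r ≤ 3, 0 ≤ θ ≤ 2π in polar coordinates, where x = r cos(θ), y = r sin(θ), and dA = r dr dθ.

Under the substitution, the integrand becomes 25/(r^2 + 1), so

    ∬_D (25/(x^2 + y^2 + 1)) dA = ∫_{0}^{2π} ∫_{2}^{3} (25/(r^2 + 1)) · r dr dθ.

Inner integral (in r): ∫_{2}^{3} (25/(r^2 + 1)) · r dr = 25log(2)/2.

Outer integral (in θ): ∫_{0}^{2π} (25log(2)/2) dθ = 25π log(2).

Therefore ∬_D (25/(x^2 + y^2 + 1)) dA = 25π log(2).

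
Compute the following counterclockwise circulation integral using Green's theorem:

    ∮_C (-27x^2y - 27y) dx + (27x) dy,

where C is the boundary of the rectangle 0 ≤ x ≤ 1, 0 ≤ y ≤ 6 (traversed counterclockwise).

Green's theorem converts the closed line integral into a double integral over the enclosed region D:

    ∮_C P dx + Q dy = ∬_D (∂Q/∂x - ∂P/∂y) dA.

Here P = -27x^2y - 27y, Q = 27x, so

    ∂Q/∂x = 27,    ∂P/∂y = -27x^2 - 27,
    ∂Q/∂x - ∂P/∂y = 27x^2 + 54.

D is the region 0 ≤ x ≤ 1, 0 ≤ y ≤ 6. Evaluating the double integral:

    ∬_D (27x^2 + 54) dA = ∫_0^{1} ∫_0^{6} (27x^2 + 54) dy dx.

Inner (y from 0 to 6): 162x^2 + 324.
Outer (x from 0 to 1): 378.

Therefore ∮_C P dx + Q dy = 378.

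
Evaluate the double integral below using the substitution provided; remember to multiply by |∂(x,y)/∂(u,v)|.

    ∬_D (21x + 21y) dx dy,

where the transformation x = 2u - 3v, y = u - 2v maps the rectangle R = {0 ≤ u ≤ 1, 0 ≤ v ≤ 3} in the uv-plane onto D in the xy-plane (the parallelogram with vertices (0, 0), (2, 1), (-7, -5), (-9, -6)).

Compute the Jacobian determinant of (x, y) with respect to (u, v):

    ∂(x,y)/∂(u,v) = | 2  -3 | = (2)(-2) - (-3)(1) = -1.
                   | 1  -2 |

Its absolute value is |J| = 1 (the area scaling factor).

Substituting x = 2u - 3v, y = u - 2v into the integrand,

    21x + 21y → 63u - 105v,

so the integral becomes

    ∬_R (63u - 105v) · |J| du dv = ∫_0^1 ∫_0^3 (63u - 105v) dv du.

Inner (v): 189u - 945/2.
Outer (u): -378.

Therefore ∬_D (21x + 21y) dx dy = -378.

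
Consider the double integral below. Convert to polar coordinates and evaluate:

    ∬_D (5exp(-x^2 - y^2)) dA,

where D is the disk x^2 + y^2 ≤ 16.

The region D is 0 ≤ r ≤ 4, 0 ≤ θ ≤ 2π in polar coordinates, where x = r cos(θ), y = r sin(θ), and dA = r dr dθ.

Under the substitution, the integrand becomes 5exp(-r^2), so

    ∬_D (5exp(-x^2 - y^2)) dA = ∫_{0}^{2π} ∫_{0}^{4} (5exp(-r^2)) · r dr dθ.

Inner integral (in r): ∫_{0}^{4} (5exp(-r^2)) · r dr = 5/2 - 5exp(-16)/2.

Outer integral (in θ): ∫_{0}^{2π} (5/2 - 5exp(-16)/2) dθ = -5π exp(-16) + 5π.

Therefore ∬_D (5exp(-x^2 - y^2)) dA = -5π exp(-16) + 5π.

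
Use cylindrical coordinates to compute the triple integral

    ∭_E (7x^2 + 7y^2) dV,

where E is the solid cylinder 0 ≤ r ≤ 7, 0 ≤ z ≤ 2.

In cylindrical coordinates, x = r cos(θ), y = r sin(θ), z = z, and dV = r dr dθ dz.

The integrand becomes 7r^2, so

    ∭_E (7x^2 + 7y^2) dV = ∫_{0}^{2π} ∫_{0}^{7} ∫_{0}^{2} (7r^2) · r dz dr dθ.

Inner (z): 14r^3.
Middle (r from 0 to 7): 16807/2.
Outer (θ): 16807π.

Therefore the triple integral equals 16807π.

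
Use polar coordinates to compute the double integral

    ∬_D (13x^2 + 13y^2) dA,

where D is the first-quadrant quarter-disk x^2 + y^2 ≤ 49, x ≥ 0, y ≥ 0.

The region D is 0 ≤ r ≤ 7, 0 ≤ θ ≤ π/2 in polar coordinates, where x = r cos(θ), y = r sin(θ), and dA = r dr dθ.

Under the substitution, the integrand becomes 13r^2, so

    ∬_D (13x^2 + 13y^2) dA = ∫_{0}^{π/2} ∫_{0}^{7} (13r^2) · r dr dθ.

Inner integral (in r): ∫_{0}^{7} (13r^2) · r dr = 31213/4.

Outer integral (in θ): ∫_{0}^{π/2} (31213/4) dθ = 31213π/8.

Therefore ∬_D (13x^2 + 13y^2) dA = 31213π/8.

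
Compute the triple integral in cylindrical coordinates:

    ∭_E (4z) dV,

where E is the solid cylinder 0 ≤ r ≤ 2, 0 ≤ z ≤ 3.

In cylindrical coordinates, x = r cos(θ), y = r sin(θ), z = z, and dV = r dr dθ dz.

The integrand becomes 4z, so

    ∭_E (4z) dV = ∫_{0}^{2π} ∫_{0}^{2} ∫_{0}^{3} (4z) · r dz dr dθ.

Inner (z): 18r.
Middle (r from 0 to 2): 36.
Outer (θ): 72π.

Therefore the triple integral equals 72π.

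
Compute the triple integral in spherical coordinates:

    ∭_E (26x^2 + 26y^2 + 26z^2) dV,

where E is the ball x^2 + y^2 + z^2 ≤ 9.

In spherical coordinates, x = ρ sin(φ) cos(θ), y = ρ sin(φ) sin(θ), z = ρ cos(φ), and dV = ρ^2 sin(φ) dρ dφ dθ.

The integrand becomes 26ρ^2, so

    ∭_E (26x^2 + 26y^2 + 26z^2) dV = ∫_{0}^{2π} ∫_{0}^{π} ∫_{0}^{3} (26ρ^2) · ρ^2 sin(φ) dρ dφ dθ.

Inner (ρ): 6318sin(φ)/5.
Middle (φ): 12636/5.
Outer (θ): 25272π/5.

Therefore the triple integral equals 25272π/5.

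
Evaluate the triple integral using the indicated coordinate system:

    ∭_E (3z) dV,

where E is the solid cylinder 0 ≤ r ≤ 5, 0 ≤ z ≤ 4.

In cylindrical coordinates, x = r cos(θ), y = r sin(θ), z = z, and dV = r dr dθ dz.

The integrand becomes 3z, so

    ∭_E (3z) dV = ∫_{0}^{2π} ∫_{0}^{5} ∫_{0}^{4} (3z) · r dz dr dθ.

Inner (z): 24r.
Middle (r from 0 to 5): 300.
Outer (θ): 600π.

Therefore the triple integral equals 600π.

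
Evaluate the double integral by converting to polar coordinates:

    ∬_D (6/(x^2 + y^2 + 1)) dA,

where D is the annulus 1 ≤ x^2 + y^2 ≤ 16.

The region D is 1 ≤ r ≤ 4, 0 ≤ θ ≤ 2π in polar coordinates, where x = r cos(θ), y = r sin(θ), and dA = r dr dθ.

Under the substitution, the integrand becomes 6/(r^2 + 1), so

    ∬_D (6/(x^2 + y^2 + 1)) dA = ∫_{0}^{2π} ∫_{1}^{4} (6/(r^2 + 1)) · r dr dθ.

Inner integral (in r): ∫_{1}^{4} (6/(r^2 + 1)) · r dr = log(4913/8).

Outer integral (in θ): ∫_{0}^{2π} (log(4913/8)) dθ = log((4913/8)^(2π)).

Therefore ∬_D (6/(x^2 + y^2 + 1)) dA = log((4913/8)^(2π)).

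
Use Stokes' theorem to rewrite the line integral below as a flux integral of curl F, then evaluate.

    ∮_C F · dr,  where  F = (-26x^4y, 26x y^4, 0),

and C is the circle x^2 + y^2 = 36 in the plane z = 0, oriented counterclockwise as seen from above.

Let S be the flat disk x^2 + y^2 ≤ 36 in the plane z = 0, with upward unit normal n̂ = ẑ. By Stokes' theorem,

    ∮_C F · dr = ∬_S (∇ × F) · n̂ dS = ∬_D (curl F)_z dA,

where D is the disk x^2 + y^2 ≤ 36.

Compute the curl of F = (-26x^4y, 26x y^4, 0):
    (∇ × F)_x = ∂F_z/∂y - ∂F_y/∂z = 0,
    (∇ × F)_y = ∂F_x/∂z - ∂F_z/∂x = 0,
    (∇ × F)_z = ∂F_y/∂x - ∂F_x/∂y = 26x^4 + 26y^4.

On z = 0, (curl F)_z = 26x^4 + 26y^4.

Convert to polar (x = r cos θ, y = r sin θ, dA = r dr dθ); the integrand becomes 26r^4(sin(θ)^4 + cos(θ)^4), so

    ∬_D (curl F)_z dA = ∫_0^{2π} ∫_0^{6} (26r^4(sin(θ)^4 + cos(θ)^4)) · r dr dθ.

Inner (r from 0 to 6): 202176sin(θ)^4 + 202176cos(θ)^4.
Outer (θ from 0 to 2π): 303264π.

Therefore ∮_C F · dr = 303264π.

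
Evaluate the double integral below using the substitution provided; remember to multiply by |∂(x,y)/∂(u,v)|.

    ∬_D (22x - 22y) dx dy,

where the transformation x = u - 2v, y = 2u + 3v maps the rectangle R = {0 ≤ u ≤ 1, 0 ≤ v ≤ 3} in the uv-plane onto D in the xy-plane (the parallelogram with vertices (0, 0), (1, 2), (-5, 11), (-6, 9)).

Compute the Jacobian determinant of (x, y) with respect to (u, v):

    ∂(x,y)/∂(u,v) = | 1  -2 | = (1)(3) - (-2)(2) = 7.
                   | 2  3 |

Its absolute value is |J| = 7 (the area scaling factor).

Substituting x = u - 2v, y = 2u + 3v into the integrand,

    22x - 22y → -22u - 110v,

so the integral becomes

    ∬_R (-22u - 110v) · |J| du dv = ∫_0^1 ∫_0^3 (-154u - 770v) dv du.

Inner (v): -462u - 3465.
Outer (u): -3696.

Therefore ∬_D (22x - 22y) dx dy = -3696.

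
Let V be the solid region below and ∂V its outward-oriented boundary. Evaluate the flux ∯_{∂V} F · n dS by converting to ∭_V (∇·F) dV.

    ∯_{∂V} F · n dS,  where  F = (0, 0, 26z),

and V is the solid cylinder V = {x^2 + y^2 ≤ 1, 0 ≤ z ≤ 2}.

By the divergence theorem,

    ∯_{∂V} F · n dS = ∭_V (∇ · F) dV.

Compute the divergence:
    ∇ · F = ∂F_x/∂x + ∂F_y/∂y + ∂F_z/∂z = 0 + 0 + 26 = 26.

In cylindrical coordinates, x = r cos(θ), y = r sin(θ), z = z, dV = r dr dθ dz, with 0 ≤ r ≤ 1, 0 ≤ θ ≤ 2π, 0 ≤ z ≤ 2.

The integrand, after substitution and multiplying by the volume element, becomes (26) · r, so

    ∭_V (∇·F) dV = ∫_0^{2π} ∫_0^{1} ∫_0^{2} (26) · r dz dr dθ.

Inner (z from 0 to 2): 52r.
Middle (r from 0 to 1): 26.
Outer (θ from 0 to 2π): 52π.

Therefore ∯_{∂V} F · n dS = 52π.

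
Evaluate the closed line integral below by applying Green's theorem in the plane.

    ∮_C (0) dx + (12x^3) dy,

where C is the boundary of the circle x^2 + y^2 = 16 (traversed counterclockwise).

Green's theorem converts the closed line integral into a double integral over the enclosed region D:

    ∮_C P dx + Q dy = ∬_D (∂Q/∂x - ∂P/∂y) dA.

Here P = 0, Q = 12x^3, so

    ∂Q/∂x = 36x^2,    ∂P/∂y = 0,
    ∂Q/∂x - ∂P/∂y = 36x^2.

D is the region x^2 + y^2 ≤ 16. Evaluating the double integral:

In polar coordinates (x = r cos θ, y = r sin θ, dA = r dr dθ) the integrand becomes 36r^2cos(θ)^2, so

    ∬_D (36x^2) dA = ∫_0^{2π} ∫_0^{4} (36r^2cos(θ)^2) · r dr dθ.

Inner (r from 0 to 4): 2304cos(θ)^2.
Outer (θ from 0 to 2π): 2304π.

Therefore ∮_C P dx + Q dy = 2304π.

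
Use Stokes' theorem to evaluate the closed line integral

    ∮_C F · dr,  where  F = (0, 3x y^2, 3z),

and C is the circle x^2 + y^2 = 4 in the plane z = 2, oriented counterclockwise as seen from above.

Let S be the flat disk x^2 + y^2 ≤ 4 in the plane z = 2, with upward unit normal n̂ = ẑ. By Stokes' theorem,

    ∮_C F · dr = ∬_S (∇ × F) · n̂ dS = ∬_D (curl F)_z dA,

where D is the disk x^2 + y^2 ≤ 4.

Compute the curl of F = (0, 3x y^2, 3z):
    (∇ × F)_x = ∂F_z/∂y - ∂F_y/∂z = 0,
    (∇ × F)_y = ∂F_x/∂z - ∂F_z/∂x = 0,
    (∇ × F)_z = ∂F_y/∂x - ∂F_x/∂y = 3y^2.

On z = 2, (curl F)_z = 3y^2.

Convert to polar (x = r cos θ, y = r sin θ, dA = r dr dθ); the integrand becomes 3r^2sin(θ)^2, so

    ∬_D (curl F)_z dA = ∫_0^{2π} ∫_0^{2} (3r^2sin(θ)^2) · r dr dθ.

Inner (r from 0 to 2): 12sin(θ)^2.
Outer (θ from 0 to 2π): 12π.

Therefore ∮_C F · dr = 12π.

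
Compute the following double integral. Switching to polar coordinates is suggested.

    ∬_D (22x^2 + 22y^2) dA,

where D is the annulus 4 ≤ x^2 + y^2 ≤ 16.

The region D is 2 ≤ r ≤ 4, 0 ≤ θ ≤ 2π in polar coordinates, where x = r cos(θ), y = r sin(θ), and dA = r dr dθ.

Under the substitution, the integrand becomes 22r^2, so

    ∬_D (22x^2 + 22y^2) dA = ∫_{0}^{2π} ∫_{2}^{4} (22r^2) · r dr dθ.

Inner integral (in r): ∫_{2}^{4} (22r^2) · r dr = 1320.

Outer integral (in θ): ∫_{0}^{2π} (1320) dθ = 2640π.

Therefore ∬_D (22x^2 + 22y^2) dA = 2640π.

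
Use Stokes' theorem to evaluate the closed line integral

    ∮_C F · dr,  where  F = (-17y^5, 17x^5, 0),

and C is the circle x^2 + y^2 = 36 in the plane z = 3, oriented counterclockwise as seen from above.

Let S be the flat disk x^2 + y^2 ≤ 36 in the plane z = 3, with upward unit normal n̂ = ẑ. By Stokes' theorem,

    ∮_C F · dr = ∬_S (∇ × F) · n̂ dS = ∬_D (curl F)_z dA,

where D is the disk x^2 + y^2 ≤ 36.

Compute the curl of F = (-17y^5, 17x^5, 0):
    (∇ × F)_x = ∂F_z/∂y - ∂F_y/∂z = 0,
    (∇ × F)_y = ∂F_x/∂z - ∂F_z/∂x = 0,
    (∇ × F)_z = ∂F_y/∂x - ∂F_x/∂y = 85x^4 + 85y^4.

On z = 3, (curl F)_z = 85x^4 + 85y^4.

Convert to polar (x = r cos θ, y = r sin θ, dA = r dr dθ); the integrand becomes 85r^4(sin(θ)^4 + cos(θ)^4), so

    ∬_D (curl F)_z dA = ∫_0^{2π} ∫_0^{6} (85r^4(sin(θ)^4 + cos(θ)^4)) · r dr dθ.

Inner (r from 0 to 6): 660960sin(θ)^4 + 660960cos(θ)^4.
Outer (θ from 0 to 2π): 991440π.

Therefore ∮_C F · dr = 991440π.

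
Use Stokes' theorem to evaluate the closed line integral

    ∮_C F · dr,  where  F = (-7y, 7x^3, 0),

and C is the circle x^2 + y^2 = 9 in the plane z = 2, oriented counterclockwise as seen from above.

Let S be the flat disk x^2 + y^2 ≤ 9 in the plane z = 2, with upward unit normal n̂ = ẑ. By Stokes' theorem,

    ∮_C F · dr = ∬_S (∇ × F) · n̂ dS = ∬_D (curl F)_z dA,

where D is the disk x^2 + y^2 ≤ 9.

Compute the curl of F = (-7y, 7x^3, 0):
    (∇ × F)_x = ∂F_z/∂y - ∂F_y/∂z = 0,
    (∇ × F)_y = ∂F_x/∂z - ∂F_z/∂x = 0,
    (∇ × F)_z = ∂F_y/∂x - ∂F_x/∂y = 21x^2 + 7.

On z = 2, (curl F)_z = 21x^2 + 7.

Convert to polar (x = r cos θ, y = r sin θ, dA = r dr dθ); the integrand becomes 21r^2cos(θ)^2 + 7, so

    ∬_D (curl F)_z dA = ∫_0^{2π} ∫_0^{3} (21r^2cos(θ)^2 + 7) · r dr dθ.

Inner (r from 0 to 3): 1701cos(θ)^2/4 + 63/2.
Outer (θ from 0 to 2π): 1953π/4.

Therefore ∮_C F · dr = 1953π/4.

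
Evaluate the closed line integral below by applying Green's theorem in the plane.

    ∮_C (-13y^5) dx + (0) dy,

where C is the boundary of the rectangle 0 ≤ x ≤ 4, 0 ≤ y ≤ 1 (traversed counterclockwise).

Green's theorem converts the closed line integral into a double integral over the enclosed region D:

    ∮_C P dx + Q dy = ∬_D (∂Q/∂x - ∂P/∂y) dA.

Here P = -13y^5, Q = 0, so

    ∂Q/∂x = 0,    ∂P/∂y = -65y^4,
    ∂Q/∂x - ∂P/∂y = 65y^4.

D is the region 0 ≤ x ≤ 4, 0 ≤ y ≤ 1. Evaluating the double integral:

    ∬_D (65y^4) dA = ∫_0^{4} ∫_0^{1} (65y^4) dy dx.

Inner (y from 0 to 1): 13.
Outer (x from 0 to 4): 52.

Therefore ∮_C P dx + Q dy = 52.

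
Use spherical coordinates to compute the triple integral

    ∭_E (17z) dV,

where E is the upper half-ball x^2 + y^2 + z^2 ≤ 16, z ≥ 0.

In spherical coordinates, x = ρ sin(φ) cos(θ), y = ρ sin(φ) sin(θ), z = ρ cos(φ), and dV = ρ^2 sin(φ) dρ dφ dθ.

The integrand becomes 17ρ cos(φ), so

    ∭_E (17z) dV = ∫_{0}^{2π} ∫_{0}^{π/2} ∫_{0}^{4} (17ρ cos(φ)) · ρ^2 sin(φ) dρ dφ dθ.

Inner (ρ): 544sin(2φ).
Middle (φ): 544.
Outer (θ): 1088π.

Therefore the triple integral equals 1088π.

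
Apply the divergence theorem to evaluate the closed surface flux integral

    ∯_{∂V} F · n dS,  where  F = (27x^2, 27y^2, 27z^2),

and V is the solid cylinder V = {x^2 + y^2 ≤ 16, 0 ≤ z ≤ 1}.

By the divergence theorem,

    ∯_{∂V} F · n dS = ∭_V (∇ · F) dV.

Compute the divergence:
    ∇ · F = ∂F_x/∂x + ∂F_y/∂y + ∂F_z/∂z = 54x + 54y + 54z.

In cylindrical coordinates, x = r cos(θ), y = r sin(θ), z = z, dV = r dr dθ dz, with 0 ≤ r ≤ 4, 0 ≤ θ ≤ 2π, 0 ≤ z ≤ 1.

The integrand, after substitution and multiplying by the volume element, becomes (54sqrt(2)r sin(θ + π/4) + 54z) · r, so

    ∭_V (∇·F) dV = ∫_0^{2π} ∫_0^{4} ∫_0^{1} (54sqrt(2)r sin(θ + π/4) + 54z) · r dz dr dθ.

Inner (z from 0 to 1): 27r (2sqrt(2)r sin(θ + π/4) + 1).
Middle (r from 0 to 4): 1152sqrt(2)sin(θ + π/4) + 216.
Outer (θ from 0 to 2π): 432π.

Therefore ∯_{∂V} F · n dS = 432π.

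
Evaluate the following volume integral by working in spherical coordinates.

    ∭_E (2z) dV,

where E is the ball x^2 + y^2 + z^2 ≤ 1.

In spherical coordinates, x = ρ sin(φ) cos(θ), y = ρ sin(φ) sin(θ), z = ρ cos(φ), and dV = ρ^2 sin(φ) dρ dφ dθ.

The integrand becomes 2ρ cos(φ), so

    ∭_E (2z) dV = ∫_{0}^{2π} ∫_{0}^{π} ∫_{0}^{1} (2ρ cos(φ)) · ρ^2 sin(φ) dρ dφ dθ.

Inner (ρ): sin(2φ)/4.
Middle (φ): 0.
Outer (θ): 0.

Therefore the triple integral equals 0.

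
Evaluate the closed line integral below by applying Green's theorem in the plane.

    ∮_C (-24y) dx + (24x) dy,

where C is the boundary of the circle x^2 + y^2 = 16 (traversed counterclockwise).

Green's theorem converts the closed line integral into a double integral over the enclosed region D:

    ∮_C P dx + Q dy = ∬_D (∂Q/∂x - ∂P/∂y) dA.

Here P = -24y, Q = 24x, so

    ∂Q/∂x = 24,    ∂P/∂y = -24,
    ∂Q/∂x - ∂P/∂y = 48.

D is the region x^2 + y^2 ≤ 16. Evaluating the double integral:

In polar coordinates (x = r cos θ, y = r sin θ, dA = r dr dθ) the integrand becomes 48, so

    ∬_D (48) dA = ∫_0^{2π} ∫_0^{4} (48) · r dr dθ.

Inner (r from 0 to 4): 384.
Outer (θ from 0 to 2π): 768π.

Therefore ∮_C P dx + Q dy = 768π.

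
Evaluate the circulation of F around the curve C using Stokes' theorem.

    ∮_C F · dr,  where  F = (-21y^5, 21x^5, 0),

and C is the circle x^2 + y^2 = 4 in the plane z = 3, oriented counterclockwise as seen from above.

Let S be the flat disk x^2 + y^2 ≤ 4 in the plane z = 3, with upward unit normal n̂ = ẑ. By Stokes' theorem,

    ∮_C F · dr = ∬_S (∇ × F) · n̂ dS = ∬_D (curl F)_z dA,

where D is the disk x^2 + y^2 ≤ 4.

Compute the curl of F = (-21y^5, 21x^5, 0):
    (∇ × F)_x = ∂F_z/∂y - ∂F_y/∂z = 0,
    (∇ × F)_y = ∂F_x/∂z - ∂F_z/∂x = 0,
    (∇ × F)_z = ∂F_y/∂x - ∂F_x/∂y = 105x^4 + 105y^4.

On z = 3, (curl F)_z = 105x^4 + 105y^4.

Convert to polar (x = r cos θ, y = r sin θ, dA = r dr dθ); the integrand becomes 105r^4(sin(θ)^4 + cos(θ)^4), so

    ∬_D (curl F)_z dA = ∫_0^{2π} ∫_0^{2} (105r^4(sin(θ)^4 + cos(θ)^4)) · r dr dθ.

Inner (r from 0 to 2): 1120sin(θ)^4 + 1120cos(θ)^4.
Outer (θ from 0 to 2π): 1680π.

Therefore ∮_C F · dr = 1680π.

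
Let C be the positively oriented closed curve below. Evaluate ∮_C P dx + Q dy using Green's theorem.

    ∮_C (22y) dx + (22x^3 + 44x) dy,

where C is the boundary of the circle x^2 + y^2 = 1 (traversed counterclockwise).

Green's theorem converts the closed line integral into a double integral over the enclosed region D:

    ∮_C P dx + Q dy = ∬_D (∂Q/∂x - ∂P/∂y) dA.

Here P = 22y, Q = 22x^3 + 44x, so

    ∂Q/∂x = 66x^2 + 44,    ∂P/∂y = 22,
    ∂Q/∂x - ∂P/∂y = 66x^2 + 22.

D is the region x^2 + y^2 ≤ 1. Evaluating the double integral:

In polar coordinates (x = r cos θ, y = r sin θ, dA = r dr dθ) the integrand becomes 66r^2cos(θ)^2 + 22, so

    ∬_D (66x^2 + 22) dA = ∫_0^{2π} ∫_0^{1} (66r^2cos(θ)^2 + 22) · r dr dθ.

Inner (r from 0 to 1): 33cos(θ)^2/2 + 11.
Outer (θ from 0 to 2π): 77π/2.

Therefore ∮_C P dx + Q dy = 77π/2.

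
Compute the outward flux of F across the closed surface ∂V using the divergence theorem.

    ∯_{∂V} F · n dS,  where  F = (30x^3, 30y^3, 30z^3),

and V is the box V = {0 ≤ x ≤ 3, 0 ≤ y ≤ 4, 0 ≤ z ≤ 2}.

By the divergence theorem,

    ∯_{∂V} F · n dS = ∭_V (∇ · F) dV.

Compute the divergence:
    ∇ · F = ∂F_x/∂x + ∂F_y/∂y + ∂F_z/∂z = 90x^2 + 90y^2 + 90z^2.

V is a rectangular box, so dV = dx dy dz with 0 ≤ x ≤ 3, 0 ≤ y ≤ 4, 0 ≤ z ≤ 2.

Integrate (90x^2 + 90y^2 + 90z^2) over V as an iterated integral:

    ∭_V (∇·F) dV = ∫_0^{3} ∫_0^{4} ∫_0^{2} (90x^2 + 90y^2 + 90z^2) dz dy dx.

Inner (z from 0 to 2): 180x^2 + 180y^2 + 240.
Middle (y from 0 to 4): 720x^2 + 4800.
Outer (x from 0 to 3): 20880.

Therefore ∯_{∂V} F · n dS = 20880.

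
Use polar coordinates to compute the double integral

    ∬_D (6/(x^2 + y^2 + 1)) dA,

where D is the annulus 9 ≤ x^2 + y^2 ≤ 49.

The region D is 3 ≤ r ≤ 7, 0 ≤ θ ≤ 2π in polar coordinates, where x = r cos(θ), y = r sin(θ), and dA = r dr dθ.

Under the substitution, the integrand becomes 6/(r^2 + 1), so

    ∬_D (6/(x^2 + y^2 + 1)) dA = ∫_{0}^{2π} ∫_{3}^{7} (6/(r^2 + 1)) · r dr dθ.

Inner integral (in r): ∫_{3}^{7} (6/(r^2 + 1)) · r dr = log(125).

Outer integral (in θ): ∫_{0}^{2π} (log(125)) dθ = 6π log(5).

Therefore ∬_D (6/(x^2 + y^2 + 1)) dA = 6π log(5).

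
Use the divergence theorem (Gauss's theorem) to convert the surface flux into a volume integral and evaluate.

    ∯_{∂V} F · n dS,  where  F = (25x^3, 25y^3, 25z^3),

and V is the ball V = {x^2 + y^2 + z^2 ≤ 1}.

By the divergence theorem,

    ∯_{∂V} F · n dS = ∭_V (∇ · F) dV.

Compute the divergence:
    ∇ · F = ∂F_x/∂x + ∂F_y/∂y + ∂F_z/∂z = 75x^2 + 75y^2 + 75z^2.

In spherical coordinates, x = ρ sin(φ) cos(θ), y = ρ sin(φ) sin(θ), z = ρ cos(φ), dV = ρ^2 sin(φ) dρ dφ dθ, with 0 ≤ ρ ≤ 1, 0 ≤ φ ≤ π, 0 ≤ θ ≤ 2π.

The integrand, after substitution and multiplying by the volume element, becomes (75ρ^2) · ρ^2 sin(φ), so

    ∭_V (∇·F) dV = ∫_0^{2π} ∫_0^{π} ∫_0^{1} (75ρ^2) · ρ^2 sin(φ) dρ dφ dθ.

Inner (ρ from 0 to 1): 15sin(φ).
Middle (φ from 0 to π): 30.
Outer (θ from 0 to 2π): 60π.

Therefore ∯_{∂V} F · n dS = 60π.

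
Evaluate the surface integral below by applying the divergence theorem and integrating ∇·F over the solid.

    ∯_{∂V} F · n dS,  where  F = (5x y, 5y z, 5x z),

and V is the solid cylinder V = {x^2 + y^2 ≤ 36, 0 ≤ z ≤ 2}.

By the divergence theorem,

    ∯_{∂V} F · n dS = ∭_V (∇ · F) dV.

Compute the divergence:
    ∇ · F = ∂F_x/∂x + ∂F_y/∂y + ∂F_z/∂z = 5y + 5z + 5x = 5x + 5y + 5z.

In cylindrical coordinates, x = r cos(θ), y = r sin(θ), z = z, dV = r dr dθ dz, with 0 ≤ r ≤ 6, 0 ≤ θ ≤ 2π, 0 ≤ z ≤ 2.

The integrand, after substitution and multiplying by the volume element, becomes (5sqrt(2)r sin(θ + π/4) + 5z) · r, so

    ∭_V (∇·F) dV = ∫_0^{2π} ∫_0^{6} ∫_0^{2} (5sqrt(2)r sin(θ + π/4) + 5z) · r dz dr dθ.

Inner (z from 0 to 2): 10r (sqrt(2)r sin(θ + π/4) + 1).
Middle (r from 0 to 6): 720sqrt(2)sin(θ + π/4) + 180.
Outer (θ from 0 to 2π): 360π.

Therefore ∯_{∂V} F · n dS = 360π.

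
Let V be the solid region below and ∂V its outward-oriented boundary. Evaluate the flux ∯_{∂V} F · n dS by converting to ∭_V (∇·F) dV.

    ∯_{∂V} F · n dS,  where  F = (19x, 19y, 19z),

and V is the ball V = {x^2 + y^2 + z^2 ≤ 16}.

By the divergence theorem,

    ∯_{∂V} F · n dS = ∭_V (∇ · F) dV.

Compute the divergence:
    ∇ · F = ∂F_x/∂x + ∂F_y/∂y + ∂F_z/∂z = 19 + 19 + 19 = 57.

In spherical coordinates, x = ρ sin(φ) cos(θ), y = ρ sin(φ) sin(θ), z = ρ cos(φ), dV = ρ^2 sin(φ) dρ dφ dθ, with 0 ≤ ρ ≤ 4, 0 ≤ φ ≤ π, 0 ≤ θ ≤ 2π.

The integrand, after substitution and multiplying by the volume element, becomes (57) · ρ^2 sin(φ), so

    ∭_V (∇·F) dV = ∫_0^{2π} ∫_0^{π} ∫_0^{4} (57) · ρ^2 sin(φ) dρ dφ dθ.

Inner (ρ from 0 to 4): 1216sin(φ).
Middle (φ from 0 to π): 2432.
Outer (θ from 0 to 2π): 4864π.

Therefore ∯_{∂V} F · n dS = 4864π.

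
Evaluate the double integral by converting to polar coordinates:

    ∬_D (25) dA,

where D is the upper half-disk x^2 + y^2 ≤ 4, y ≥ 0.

The region D is 0 ≤ r ≤ 2, 0 ≤ θ ≤ π in polar coordinates, where x = r cos(θ), y = r sin(θ), and dA = r dr dθ.

Under the substitution, the integrand becomes 25, so

    ∬_D (25) dA = ∫_{0}^{π} ∫_{0}^{2} (25) · r dr dθ.

Inner integral (in r): ∫_{0}^{2} (25) · r dr = 50.

Outer integral (in θ): ∫_{0}^{π} (50) dθ = 50π.

Therefore ∬_D (25) dA = 50π.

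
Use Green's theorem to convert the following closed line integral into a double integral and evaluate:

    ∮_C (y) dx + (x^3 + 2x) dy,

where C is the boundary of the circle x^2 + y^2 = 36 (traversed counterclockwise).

Green's theorem converts the closed line integral into a double integral over the enclosed region D:

    ∮_C P dx + Q dy = ∬_D (∂Q/∂x - ∂P/∂y) dA.

Here P = y, Q = x^3 + 2x, so

    ∂Q/∂x = 3x^2 + 2,    ∂P/∂y = 1,
    ∂Q/∂x - ∂P/∂y = 3x^2 + 1.

D is the region x^2 + y^2 ≤ 36. Evaluating the double integral:

In polar coordinates (x = r cos θ, y = r sin θ, dA = r dr dθ) the integrand becomes 3r^2cos(θ)^2 + 1, so

    ∬_D (3x^2 + 1) dA = ∫_0^{2π} ∫_0^{6} (3r^2cos(θ)^2 + 1) · r dr dθ.

Inner (r from 0 to 6): 972cos(θ)^2 + 18.
Outer (θ from 0 to 2π): 1008π.

Therefore ∮_C P dx + Q dy = 1008π.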